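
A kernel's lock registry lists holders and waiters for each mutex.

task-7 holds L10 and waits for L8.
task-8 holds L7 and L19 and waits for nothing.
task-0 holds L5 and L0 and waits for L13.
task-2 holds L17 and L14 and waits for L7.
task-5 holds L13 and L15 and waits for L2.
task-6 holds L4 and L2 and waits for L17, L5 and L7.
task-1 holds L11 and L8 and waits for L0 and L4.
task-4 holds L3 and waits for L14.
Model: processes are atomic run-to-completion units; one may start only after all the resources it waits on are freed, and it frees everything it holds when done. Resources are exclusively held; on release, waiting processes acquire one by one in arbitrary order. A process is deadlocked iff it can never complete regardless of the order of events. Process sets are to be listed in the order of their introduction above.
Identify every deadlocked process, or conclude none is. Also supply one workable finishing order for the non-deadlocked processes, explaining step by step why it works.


The deadlocked set is task-7, task-0, task-5, task-6 and task-1.
Key observation: the wait chain closes on itself along task-0 -> task-5 -> task-6 -> task-0; task-7 and task-1 wait into the deadlock from upstream.
One completion order for the rest: task-8, task-2, task-4.
Check, step by step:
  run task-8 (it waits on nothing); releases L7 and L19
  run task-2 (all its waits — L7 — are resolved); releases L17 and L14
  run task-4 (all its waits — L14 — are resolved); releases L3


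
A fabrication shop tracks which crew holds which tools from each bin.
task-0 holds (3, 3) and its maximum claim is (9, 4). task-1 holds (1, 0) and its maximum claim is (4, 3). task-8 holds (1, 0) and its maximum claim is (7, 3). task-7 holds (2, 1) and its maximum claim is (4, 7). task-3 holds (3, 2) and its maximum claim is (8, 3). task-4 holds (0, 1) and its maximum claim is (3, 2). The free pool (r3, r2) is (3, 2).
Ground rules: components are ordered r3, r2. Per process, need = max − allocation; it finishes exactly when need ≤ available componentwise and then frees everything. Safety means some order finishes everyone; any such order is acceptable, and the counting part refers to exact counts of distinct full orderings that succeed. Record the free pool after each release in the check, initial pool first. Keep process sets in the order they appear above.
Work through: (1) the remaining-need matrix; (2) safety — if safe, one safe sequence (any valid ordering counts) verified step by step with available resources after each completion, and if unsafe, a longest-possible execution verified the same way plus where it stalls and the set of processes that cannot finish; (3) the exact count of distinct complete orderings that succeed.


(1) Remaining need (order r3, r2):
  task-0: (6, 1)
  task-1: (3, 3)
  task-8: (6, 3)
  task-7: (2, 6)
  task-3: (5, 1)
  task-4: (3, 1)
(2) UNSAFE.
Key observation: after task-4, task-1 the pool peaks at (4, 3), and each blocked process is short somewhere: task-0 on r3; task-8 on r3; task-7 on r2; task-3 on r3.
Going as far as possible: task-4, task-1; after that, nothing fits. Step-by-step check:
  pool = (3, 2)
  task-4: need (3, 1) fits (3, 2); releases (0, 1), pool now (3, 3)
  task-1: need (3, 3) fits (3, 3); releases (1, 0), pool now (4, 3)
  task-0 cannot run: need (6, 1) vs free (4, 3) (insufficient r3)
  task-8 cannot run: need (6, 3) vs free (4, 3) (insufficient r3)
  task-7 cannot run: need (2, 6) vs free (4, 3) (insufficient r2)
  task-3 cannot run: need (5, 1) vs free (4, 3) (insufficient r3)
Processes that can never finish: task-0, task-8, task-7 and task-3.
(3) Exactly 0 of the possible complete orderings are safe sequences.


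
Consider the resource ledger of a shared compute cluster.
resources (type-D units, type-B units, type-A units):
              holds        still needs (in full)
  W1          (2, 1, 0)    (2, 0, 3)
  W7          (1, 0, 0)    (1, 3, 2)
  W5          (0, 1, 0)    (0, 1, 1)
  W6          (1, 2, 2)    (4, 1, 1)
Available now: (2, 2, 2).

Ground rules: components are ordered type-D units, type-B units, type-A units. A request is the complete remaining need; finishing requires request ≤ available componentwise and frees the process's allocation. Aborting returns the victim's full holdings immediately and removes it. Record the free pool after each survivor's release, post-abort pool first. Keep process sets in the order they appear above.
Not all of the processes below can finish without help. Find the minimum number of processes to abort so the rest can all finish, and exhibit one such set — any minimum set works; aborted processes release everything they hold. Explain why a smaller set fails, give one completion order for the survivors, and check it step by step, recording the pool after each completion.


Abort W1.
Key observation: no ordering could ever have run W6 before the abort of W1; with (2, 1, 0) back in the pool it fits at step 2.
Why nothing smaller works: aborting no one leaves the state deadlocked as given.
Survivors finish in the order: W7, W6, W5. Walking it through (pool after the aborts first):
  pool = (4, 3, 2)
  W7 needs (1, 3, 2) <= (4, 3, 2) -> finishes; pool += (1, 0, 0) = (5, 3, 2)
  W6 needs (4, 1, 1) <= (5, 3, 2) -> finishes; pool += (1, 2, 2) = (6, 5, 4)
  W5 needs (0, 1, 1) <= (6, 5, 4) -> finishes; pool += (0, 1, 0) = (6, 6, 4)


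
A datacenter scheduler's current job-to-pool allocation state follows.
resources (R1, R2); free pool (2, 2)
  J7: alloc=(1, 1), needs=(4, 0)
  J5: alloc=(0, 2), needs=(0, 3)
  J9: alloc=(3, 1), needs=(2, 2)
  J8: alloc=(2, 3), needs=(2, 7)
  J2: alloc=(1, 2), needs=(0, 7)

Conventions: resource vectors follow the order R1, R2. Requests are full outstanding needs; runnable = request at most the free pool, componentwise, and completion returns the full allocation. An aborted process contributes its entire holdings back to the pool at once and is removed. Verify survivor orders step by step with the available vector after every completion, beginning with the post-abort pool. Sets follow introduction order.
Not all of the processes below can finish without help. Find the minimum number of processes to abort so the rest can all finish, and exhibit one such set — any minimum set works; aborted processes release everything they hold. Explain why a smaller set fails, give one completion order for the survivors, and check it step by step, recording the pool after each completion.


Abort J2.
Key observation: the deadlocked J8 becomes finishable only because J2 released (1, 2); it completes at step 4 below.
Why nothing smaller works: aborting no one leaves the state deadlocked as given.
The survivors complete as J9, J5, J7, J8. Walking it through (starting from the post-abort pool):
  pool = (3, 4)
  run J9 (needs (2, 2), free (3, 4)); after release of (3, 1) the pool is (6, 5)
  run J5 (needs (0, 3), free (6, 5)); after release of (0, 2) the pool is (6, 7)
  run J7 (needs (4, 0), free (6, 7)); after release of (1, 1) the pool is (7, 8)
  run J8 (needs (2, 7), free (7, 8)); after release of (2, 3) the pool is (9, 11)


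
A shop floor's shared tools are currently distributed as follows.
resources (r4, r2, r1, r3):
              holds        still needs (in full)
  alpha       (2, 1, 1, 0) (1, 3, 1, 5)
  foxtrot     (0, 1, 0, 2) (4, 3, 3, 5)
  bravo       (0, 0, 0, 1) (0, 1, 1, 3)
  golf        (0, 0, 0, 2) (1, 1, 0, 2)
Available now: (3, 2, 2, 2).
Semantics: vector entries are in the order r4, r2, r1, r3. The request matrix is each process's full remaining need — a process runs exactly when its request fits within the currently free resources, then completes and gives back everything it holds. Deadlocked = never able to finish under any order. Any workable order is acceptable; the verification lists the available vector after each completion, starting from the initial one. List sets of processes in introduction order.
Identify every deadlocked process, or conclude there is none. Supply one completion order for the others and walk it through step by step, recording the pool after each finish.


The deadlocked set is alpha and foxtrot.
Key observation: the wall is r2: completing golf, bravo brings the pool only to (3, 2, 2, 5), and all the rest need more.
A valid finishing order for the others: golf, bravo. Verifying each step:
  pool = (3, 2, 2, 2)
  golf needs (1, 1, 0, 2) <= (3, 2, 2, 2) -> finishes; pool += (0, 0, 0, 2) = (3, 2, 2, 4)
  bravo needs (0, 1, 1, 3) <= (3, 2, 2, 4) -> finishes; pool += (0, 0, 0, 1) = (3, 2, 2, 5)
The stuck group stays short no matter what:
  blocked: alpha wants (1, 3, 1, 5), pool (3, 2, 2, 5) — not enough r2
  blocked: foxtrot wants (4, 3, 3, 5), pool (3, 2, 2, 5) — not enough r4, r2 and r1


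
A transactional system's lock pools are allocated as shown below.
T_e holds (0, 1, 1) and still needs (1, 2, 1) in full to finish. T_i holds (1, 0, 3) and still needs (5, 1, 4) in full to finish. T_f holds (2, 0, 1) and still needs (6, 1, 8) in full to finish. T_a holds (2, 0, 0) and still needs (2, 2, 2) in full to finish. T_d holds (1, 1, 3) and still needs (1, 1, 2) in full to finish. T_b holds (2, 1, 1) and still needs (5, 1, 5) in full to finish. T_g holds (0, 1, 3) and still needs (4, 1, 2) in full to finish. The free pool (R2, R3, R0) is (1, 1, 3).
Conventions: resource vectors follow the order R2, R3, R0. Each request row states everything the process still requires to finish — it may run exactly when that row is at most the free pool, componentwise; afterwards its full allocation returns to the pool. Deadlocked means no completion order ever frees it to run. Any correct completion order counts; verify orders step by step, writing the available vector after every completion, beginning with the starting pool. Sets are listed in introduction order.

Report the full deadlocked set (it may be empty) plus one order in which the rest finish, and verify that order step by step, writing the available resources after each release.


Deadlocked: T_i, T_f and T_b.
Key observation: T_d, T_a, T_e, T_g can finish, but then (4, 4, 10) is all there is, and the blocked group's R2 demands exceed it.
A valid finishing order for the others: T_d, T_a, T_e, T_g. Check, step by step:
  pool = (1, 1, 3)
  T_d needs (1, 1, 2) <= (1, 1, 3) -> finishes; pool += (1, 1, 3) = (2, 2, 6)
  T_a needs (2, 2, 2) <= (2, 2, 6) -> finishes; pool += (2, 0, 0) = (4, 2, 6)
  T_e needs (1, 2, 1) <= (4, 2, 6) -> finishes; pool += (0, 1, 1) = (4, 3, 7)
  T_g needs (4, 1, 2) <= (4, 3, 7) -> finishes; pool += (0, 1, 3) = (4, 4, 10)
The stuck group stays short no matter what:
  T_i still needs (5, 1, 4) but only (4, 4, 10) is free — short on R2
  T_f still needs (6, 1, 8) but only (4, 4, 10) is free — short on R2
  T_b still needs (5, 1, 5) but only (4, 4, 10) is free — short on R2


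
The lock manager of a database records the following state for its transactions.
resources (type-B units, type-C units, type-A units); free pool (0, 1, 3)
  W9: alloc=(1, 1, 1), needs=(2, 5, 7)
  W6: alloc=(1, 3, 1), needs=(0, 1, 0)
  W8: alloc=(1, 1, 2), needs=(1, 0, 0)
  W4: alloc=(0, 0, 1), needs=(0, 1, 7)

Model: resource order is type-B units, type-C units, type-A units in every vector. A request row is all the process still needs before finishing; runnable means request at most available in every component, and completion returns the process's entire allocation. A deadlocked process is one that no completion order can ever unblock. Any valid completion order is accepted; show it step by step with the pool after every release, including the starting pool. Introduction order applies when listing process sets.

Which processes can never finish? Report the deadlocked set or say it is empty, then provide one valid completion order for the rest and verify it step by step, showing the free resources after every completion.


Deadlocked set: W9 and W4.
Key observation: the pool after W6, W8 is (2, 5, 6); every surviving request exceeds it in type-A units, so progress ends there.
One completion order for the rest: W6, W8. Verifying each step:
  pool = (0, 1, 3)
  W6 needs (0, 1, 0) <= (0, 1, 3) -> finishes; pool += (1, 3, 1) = (1, 4, 4)
  W8 needs (1, 0, 0) <= (1, 4, 4) -> finishes; pool += (1, 1, 2) = (2, 5, 6)
The blocked processes can never fit:
  W9 still needs (2, 5, 7) but only (2, 5, 6) is free — short on type-A units
  W4 still needs (0, 1, 7) but only (2, 5, 6) is free — short on type-A units


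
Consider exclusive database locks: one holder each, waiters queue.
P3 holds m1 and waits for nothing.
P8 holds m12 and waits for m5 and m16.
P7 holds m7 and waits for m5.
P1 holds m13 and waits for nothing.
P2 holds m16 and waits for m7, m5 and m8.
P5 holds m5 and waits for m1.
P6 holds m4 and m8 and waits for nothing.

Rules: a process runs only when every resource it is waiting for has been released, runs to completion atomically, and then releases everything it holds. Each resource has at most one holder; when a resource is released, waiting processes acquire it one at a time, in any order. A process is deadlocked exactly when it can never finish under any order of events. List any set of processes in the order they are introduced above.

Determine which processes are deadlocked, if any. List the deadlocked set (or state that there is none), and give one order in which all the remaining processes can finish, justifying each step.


The deadlocked set is empty.
Key observation: although several processes wait, no cycle exists — each chain bottoms out at a free runner.
The rest can finish in the order P3, P6, P1, P5, P7, P2, P8.
Check, step by step:
  P3 waits on nothing -> runs at once and releases m1
  P6 waits on nothing -> runs at once and releases m4 and m8
  P1 waits on nothing -> runs at once and releases m13
  run P5 (all its waits — m1 — are resolved); releases m5
  run P7 (all its waits — m5 — are resolved); releases m7
  run P2 (all its waits — m7, m5 and m8 — are resolved); releases m16
  run P8 (all its waits — m5 and m16 — are resolved); releases m12


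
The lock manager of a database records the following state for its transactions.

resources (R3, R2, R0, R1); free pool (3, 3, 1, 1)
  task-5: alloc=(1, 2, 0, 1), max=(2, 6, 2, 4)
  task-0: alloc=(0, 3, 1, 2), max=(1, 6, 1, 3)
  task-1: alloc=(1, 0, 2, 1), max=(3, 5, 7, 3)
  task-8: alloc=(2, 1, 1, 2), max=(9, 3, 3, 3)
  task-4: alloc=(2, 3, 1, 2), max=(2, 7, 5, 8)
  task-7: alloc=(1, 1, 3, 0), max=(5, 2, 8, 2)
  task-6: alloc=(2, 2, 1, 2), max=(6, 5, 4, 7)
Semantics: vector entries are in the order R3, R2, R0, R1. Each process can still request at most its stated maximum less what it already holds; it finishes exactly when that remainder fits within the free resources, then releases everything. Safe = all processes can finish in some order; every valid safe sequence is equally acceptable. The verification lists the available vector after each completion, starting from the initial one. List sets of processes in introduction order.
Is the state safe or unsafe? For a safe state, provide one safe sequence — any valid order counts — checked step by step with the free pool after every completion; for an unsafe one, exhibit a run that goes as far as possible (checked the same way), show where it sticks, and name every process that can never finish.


UNSAFE — no complete ordering exists.
Key observation: after task-0, task-5 the pool peaks at (4, 8, 2, 4), and each blocked process is short somewhere: task-1 on R0; task-8 on R3; task-4 on R0, R1; task-7 on R0; task-6 on R0, R1.
Going as far as possible: task-0, task-5; after that, nothing fits. Walking it through:
  pool = (3, 3, 1, 1)
  task-0: need (1, 3, 0, 1) fits (3, 3, 1, 1); releases (0, 3, 1, 2), pool now (3, 6, 2, 3)
  task-5: need (1, 4, 2, 3) fits (3, 6, 2, 3); releases (1, 2, 0, 1), pool now (4, 8, 2, 4)
  task-1 still needs (2, 5, 5, 2) but only (4, 8, 2, 4) is free — short on R0
  task-8 still needs (7, 2, 2, 1) but only (4, 8, 2, 4) is free — short on R3
  task-4 still needs (0, 4, 4, 6) but only (4, 8, 2, 4) is free — short on R0 and R1
  task-7 still needs (4, 1, 5, 2) but only (4, 8, 2, 4) is free — short on R0
  task-6 still needs (4, 3, 3, 5) but only (4, 8, 2, 4) is free — short on R0 and R1
Permanently blocked: task-1, task-8, task-4, task-7 and task-6.


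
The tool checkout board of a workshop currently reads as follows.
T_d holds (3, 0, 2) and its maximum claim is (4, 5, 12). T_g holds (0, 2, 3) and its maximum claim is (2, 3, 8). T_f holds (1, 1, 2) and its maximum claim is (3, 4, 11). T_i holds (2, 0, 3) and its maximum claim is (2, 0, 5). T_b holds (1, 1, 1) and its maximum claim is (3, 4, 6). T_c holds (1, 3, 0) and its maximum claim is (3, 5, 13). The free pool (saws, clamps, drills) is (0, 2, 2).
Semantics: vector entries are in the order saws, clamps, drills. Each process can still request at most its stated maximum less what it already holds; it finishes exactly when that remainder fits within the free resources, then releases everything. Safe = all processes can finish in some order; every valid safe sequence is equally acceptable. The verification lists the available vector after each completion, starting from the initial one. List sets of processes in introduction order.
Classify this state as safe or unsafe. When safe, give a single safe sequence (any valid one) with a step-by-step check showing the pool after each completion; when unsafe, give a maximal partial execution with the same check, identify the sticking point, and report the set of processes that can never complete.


SAFE, for example via the order T_i, T_g, T_b, T_f, T_d, T_c.
Key observation: T_i is the earliest step where a requested resource binds exactly: need (0, 0, 2), pool (0, 2, 2) at its turn.
Check, step by step:
  pool = (0, 2, 2)
  run T_i (needs (0, 0, 2), free (0, 2, 2)); after release of (2, 0, 3) the pool is (2, 2, 5)
  run T_g (needs (2, 1, 5), free (2, 2, 5)); after release of (0, 2, 3) the pool is (2, 4, 8)
  run T_b (needs (2, 3, 5), free (2, 4, 8)); after release of (1, 1, 1) the pool is (3, 5, 9)
  run T_f (needs (2, 3, 9), free (3, 5, 9)); after release of (1, 1, 2) the pool is (4, 6, 11)
  run T_d (needs (1, 5, 10), free (4, 6, 11)); after release of (3, 0, 2) the pool is (7, 6, 13)
  run T_c (needs (2, 2, 13), free (7, 6, 13)); after release of (1, 3, 0) the pool is (8, 9, 13)


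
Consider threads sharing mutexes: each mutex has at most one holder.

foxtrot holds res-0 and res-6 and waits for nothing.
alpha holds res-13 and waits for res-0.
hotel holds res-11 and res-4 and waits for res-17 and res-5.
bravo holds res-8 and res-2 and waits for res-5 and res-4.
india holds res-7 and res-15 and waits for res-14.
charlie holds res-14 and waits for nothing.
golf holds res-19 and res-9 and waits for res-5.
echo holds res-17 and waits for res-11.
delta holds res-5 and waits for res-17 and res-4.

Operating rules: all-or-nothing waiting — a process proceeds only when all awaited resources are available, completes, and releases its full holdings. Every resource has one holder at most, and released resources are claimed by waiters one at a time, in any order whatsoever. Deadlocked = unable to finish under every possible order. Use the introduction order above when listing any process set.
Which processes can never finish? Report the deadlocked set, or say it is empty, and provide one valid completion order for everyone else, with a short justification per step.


The deadlocked set is hotel, bravo, golf, echo and delta.
Key observation: the loop hotel -> echo -> hotel blocks itself forever; delta is caught in further circular waits and bravo and golf wait into the deadlock from upstream.
A valid finishing order for the others: foxtrot, alpha, charlie, india.
Verifying each step:
  foxtrot waits on nothing -> runs at once and releases res-0 and res-6
  run alpha (all its waits — res-0 — are resolved); releases res-13
  charlie waits on nothing -> runs at once and releases res-14
  run india (all its waits — res-14 — are resolved); releases res-7 and res-15


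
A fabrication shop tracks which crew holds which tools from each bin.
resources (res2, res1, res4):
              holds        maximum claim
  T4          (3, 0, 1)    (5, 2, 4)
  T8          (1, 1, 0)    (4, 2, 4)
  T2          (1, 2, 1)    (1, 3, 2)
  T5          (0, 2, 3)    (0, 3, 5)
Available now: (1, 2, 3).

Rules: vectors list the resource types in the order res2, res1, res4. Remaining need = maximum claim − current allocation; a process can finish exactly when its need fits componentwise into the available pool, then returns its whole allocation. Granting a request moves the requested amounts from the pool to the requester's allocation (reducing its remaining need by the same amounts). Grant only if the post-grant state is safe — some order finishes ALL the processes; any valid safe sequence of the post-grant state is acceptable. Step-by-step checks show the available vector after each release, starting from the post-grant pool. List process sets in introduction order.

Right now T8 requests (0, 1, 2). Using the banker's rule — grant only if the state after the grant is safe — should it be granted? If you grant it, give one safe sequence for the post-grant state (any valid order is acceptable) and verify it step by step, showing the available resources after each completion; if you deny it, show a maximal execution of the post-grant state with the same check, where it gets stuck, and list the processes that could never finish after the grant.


GRANT — the state after the grant stays safe, e.g. via T2, T5, T4, T8.
Key observation: the transfer keeps a workable pool ((1, 1, 1)); T2 starts the safe sequence.
Verifying the post-grant state step by step:
  pool = (1, 1, 1)
  run T2 (needs (0, 1, 1), free (1, 1, 1)); after release of (1, 2, 1) the pool is (2, 3, 2)
  run T5 (needs (0, 1, 2), free (2, 3, 2)); after release of (0, 2, 3) the pool is (2, 5, 5)
  run T4 (needs (2, 2, 3), free (2, 5, 5)); after release of (3, 0, 1) the pool is (5, 5, 6)
  run T8 (needs (3, 0, 2), free (5, 5, 6)); after release of (1, 2, 2) the pool is (6, 7, 8)


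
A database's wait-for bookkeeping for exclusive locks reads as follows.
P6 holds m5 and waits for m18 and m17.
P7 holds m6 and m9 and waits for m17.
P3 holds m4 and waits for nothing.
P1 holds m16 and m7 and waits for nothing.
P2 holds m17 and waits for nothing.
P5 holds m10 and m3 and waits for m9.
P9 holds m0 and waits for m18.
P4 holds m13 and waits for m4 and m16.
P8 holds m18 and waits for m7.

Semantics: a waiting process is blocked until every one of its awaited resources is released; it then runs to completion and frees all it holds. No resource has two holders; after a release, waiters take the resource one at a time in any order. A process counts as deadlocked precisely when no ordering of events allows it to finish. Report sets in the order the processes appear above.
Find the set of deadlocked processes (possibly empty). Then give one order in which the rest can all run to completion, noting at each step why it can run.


The deadlocked set is empty.
Key observation: every chain of waits terminates; starting from the processes that wait on nothing, all the rest unlock in turn.
The rest can finish in the order P2, P1, P3, P7, P8, P9, P4, P5, P6.
Walking it through:
  run P2 (it waits on nothing); releases m17
  run P1 (it waits on nothing); releases m16 and m7
  run P3 (it waits on nothing); releases m4
  P7: everything it awaited (m17) is free; runs, freeing m6 and m9
  P8: everything it awaited (m7) is free; runs, freeing m18
  P9: everything it awaited (m18) is free; runs, freeing m0
  P4: everything it awaited (m4 and m16) is free; runs, freeing m13
  P5: everything it awaited (m9) is free; runs, freeing m10 and m3
  P6: everything it awaited (m18 and m17) is free; runs, freeing m5


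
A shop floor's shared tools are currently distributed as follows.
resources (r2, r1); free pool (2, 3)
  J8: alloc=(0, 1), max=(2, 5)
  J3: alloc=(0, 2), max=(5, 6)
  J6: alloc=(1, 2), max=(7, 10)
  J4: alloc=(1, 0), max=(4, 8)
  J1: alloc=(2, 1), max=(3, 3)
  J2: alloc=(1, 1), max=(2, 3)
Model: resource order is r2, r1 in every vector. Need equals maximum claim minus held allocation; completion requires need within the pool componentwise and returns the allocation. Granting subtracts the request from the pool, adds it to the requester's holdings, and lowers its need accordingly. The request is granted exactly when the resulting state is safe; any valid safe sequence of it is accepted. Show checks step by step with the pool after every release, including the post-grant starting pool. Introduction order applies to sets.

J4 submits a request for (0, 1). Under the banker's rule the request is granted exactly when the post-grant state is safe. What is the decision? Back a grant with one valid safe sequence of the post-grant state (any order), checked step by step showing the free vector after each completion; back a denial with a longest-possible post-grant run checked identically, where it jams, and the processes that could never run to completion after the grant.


GRANT: granting preserves safety; a valid post-grant sequence is J2, J1, J8, J3, J4, J6.
Key observation: the grant leaves (2, 2) free — enough for J2, whose release restarts the cascade.
Verifying the post-grant state step by step:
  pool = (2, 2)
  run J2 (needs (1, 2), free (2, 2)); after release of (1, 1) the pool is (3, 3)
  run J1 (needs (1, 2), free (3, 3)); after release of (2, 1) the pool is (5, 4)
  run J8 (needs (2, 4), free (5, 4)); after release of (0, 1) the pool is (5, 5)
  run J3 (needs (5, 4), free (5, 5)); after release of (0, 2) the pool is (5, 7)
  run J4 (needs (3, 7), free (5, 7)); after release of (1, 1) the pool is (6, 8)
  run J6 (needs (6, 8), free (6, 8)); after release of (1, 2) the pool is (7, 10)


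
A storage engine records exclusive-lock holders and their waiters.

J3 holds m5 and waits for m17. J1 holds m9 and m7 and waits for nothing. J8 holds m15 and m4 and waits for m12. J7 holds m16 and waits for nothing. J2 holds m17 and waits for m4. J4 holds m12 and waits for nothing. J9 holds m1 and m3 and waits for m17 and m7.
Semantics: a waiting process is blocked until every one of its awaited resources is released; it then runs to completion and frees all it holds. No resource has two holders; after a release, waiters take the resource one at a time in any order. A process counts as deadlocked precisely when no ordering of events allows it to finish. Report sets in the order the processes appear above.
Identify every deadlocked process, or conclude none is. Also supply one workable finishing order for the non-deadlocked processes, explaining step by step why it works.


Nothing here is deadlocked.
Key observation: the wait graph is acyclic; completion cascades from the unblocked processes through everyone else.
The rest can finish in the order J4, J1, J8, J2, J3, J7, J9.
Step-by-step check:
  run J4 (it waits on nothing); releases m12
  run J1 (it waits on nothing); releases m9 and m7
  J8: everything it awaited (m12) is free; runs, freeing m15 and m4
  J2: everything it awaited (m4) is free; runs, freeing m17
  J3: everything it awaited (m17) is free; runs, freeing m5
  run J7 (it waits on nothing); releases m16
  J9: everything it awaited (m17 and m7) is free; runs, freeing m1 and m3


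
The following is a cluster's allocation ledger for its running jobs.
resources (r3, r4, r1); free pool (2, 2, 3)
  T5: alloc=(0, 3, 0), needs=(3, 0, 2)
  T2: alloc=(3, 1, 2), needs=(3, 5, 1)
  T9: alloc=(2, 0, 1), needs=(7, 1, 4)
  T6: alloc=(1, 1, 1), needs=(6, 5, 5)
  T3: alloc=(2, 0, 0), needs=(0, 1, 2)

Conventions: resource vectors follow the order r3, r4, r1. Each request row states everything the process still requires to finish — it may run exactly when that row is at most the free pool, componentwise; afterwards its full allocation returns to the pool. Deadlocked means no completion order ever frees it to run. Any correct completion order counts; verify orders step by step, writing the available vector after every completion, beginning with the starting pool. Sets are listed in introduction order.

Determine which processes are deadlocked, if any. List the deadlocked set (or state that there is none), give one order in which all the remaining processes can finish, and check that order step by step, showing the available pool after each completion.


The deadlocked set is empty.
Key observation: T3 leads a chain of completions in which each release enables another process.
The rest can finish in the order T3, T5, T2, T6, T9. Walking it through:
  pool = (2, 2, 3)
  T3: need (0, 1, 2) fits (2, 2, 3); releases (2, 0, 0), pool now (4, 2, 3)
  T5: need (3, 0, 2) fits (4, 2, 3); releases (0, 3, 0), pool now (4, 5, 3)
  T2: need (3, 5, 1) fits (4, 5, 3); releases (3, 1, 2), pool now (7, 6, 5)
  T6: need (6, 5, 5) fits (7, 6, 5); releases (1, 1, 1), pool now (8, 7, 6)
  T9: need (7, 1, 4) fits (8, 7, 6); releases (2, 0, 1), pool now (10, 7, 7)


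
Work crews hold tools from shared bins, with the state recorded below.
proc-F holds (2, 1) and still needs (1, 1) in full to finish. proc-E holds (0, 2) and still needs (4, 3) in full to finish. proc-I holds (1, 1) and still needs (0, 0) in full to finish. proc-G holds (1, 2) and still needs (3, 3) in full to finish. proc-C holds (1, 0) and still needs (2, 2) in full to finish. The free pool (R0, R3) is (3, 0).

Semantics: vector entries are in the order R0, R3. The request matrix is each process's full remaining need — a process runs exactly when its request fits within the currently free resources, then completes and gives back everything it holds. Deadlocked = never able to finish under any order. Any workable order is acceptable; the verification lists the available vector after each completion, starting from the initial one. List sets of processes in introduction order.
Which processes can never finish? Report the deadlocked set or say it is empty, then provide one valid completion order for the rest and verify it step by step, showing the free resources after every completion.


Deadlocked set: proc-E and proc-G.
Key observation: R3 is the bottleneck — with proc-I, proc-F, proc-C done the pool holds (7, 2), short of every remaining need.
One completion order for the rest: proc-I, proc-F, proc-C. Step-by-step check:
  pool = (3, 0)
  proc-I needs (0, 0) <= (3, 0) -> finishes; pool += (1, 1) = (4, 1)
  proc-F needs (1, 1) <= (4, 1) -> finishes; pool += (2, 1) = (6, 2)
  proc-C needs (2, 2) <= (6, 2) -> finishes; pool += (1, 0) = (7, 2)
The blocked processes can never fit:
  proc-E still needs (4, 3) but only (7, 2) is free — short on R3
  proc-G still needs (3, 3) but only (7, 2) is free — short on R3


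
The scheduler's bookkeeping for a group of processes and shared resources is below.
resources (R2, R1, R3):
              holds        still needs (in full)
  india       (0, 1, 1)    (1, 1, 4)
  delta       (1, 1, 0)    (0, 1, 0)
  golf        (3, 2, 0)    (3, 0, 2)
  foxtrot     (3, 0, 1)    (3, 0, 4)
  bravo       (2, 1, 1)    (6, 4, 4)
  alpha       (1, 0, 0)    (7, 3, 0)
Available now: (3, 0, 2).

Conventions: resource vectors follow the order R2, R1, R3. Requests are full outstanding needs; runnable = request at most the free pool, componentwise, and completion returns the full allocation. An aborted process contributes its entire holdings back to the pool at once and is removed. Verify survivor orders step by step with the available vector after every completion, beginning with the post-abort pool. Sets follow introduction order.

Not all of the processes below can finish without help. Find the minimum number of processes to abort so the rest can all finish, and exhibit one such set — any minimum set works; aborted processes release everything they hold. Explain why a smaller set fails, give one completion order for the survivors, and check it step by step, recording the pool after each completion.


Abort foxtrot and bravo.
Key observation: the deadlocked india becomes finishable only because foxtrot and bravo released (5, 1, 2); it completes at step 4 below.
No one abort is enough; case by case: india alone leaves foxtrot blocked (short on R3); delta alone leaves india blocked (short on R3); golf alone leaves india blocked (short on R3); foxtrot alone leaves india blocked (short on R3); bravo alone leaves india blocked (short on R3); alpha alone leaves india blocked (short on R3).
Survivors finish in the order: delta, golf, alpha, india. Verifying each step (pool after the aborts first):
  pool = (8, 1, 4)
  run delta (needs (0, 1, 0), free (8, 1, 4)); after release of (1, 1, 0) the pool is (9, 2, 4)
  run golf (needs (3, 0, 2), free (9, 2, 4)); after release of (3, 2, 0) the pool is (12, 4, 4)
  run alpha (needs (7, 3, 0), free (12, 4, 4)); after release of (1, 0, 0) the pool is (13, 4, 4)
  run india (needs (1, 1, 4), free (13, 4, 4)); after release of (0, 1, 1) the pool is (13, 5, 5)


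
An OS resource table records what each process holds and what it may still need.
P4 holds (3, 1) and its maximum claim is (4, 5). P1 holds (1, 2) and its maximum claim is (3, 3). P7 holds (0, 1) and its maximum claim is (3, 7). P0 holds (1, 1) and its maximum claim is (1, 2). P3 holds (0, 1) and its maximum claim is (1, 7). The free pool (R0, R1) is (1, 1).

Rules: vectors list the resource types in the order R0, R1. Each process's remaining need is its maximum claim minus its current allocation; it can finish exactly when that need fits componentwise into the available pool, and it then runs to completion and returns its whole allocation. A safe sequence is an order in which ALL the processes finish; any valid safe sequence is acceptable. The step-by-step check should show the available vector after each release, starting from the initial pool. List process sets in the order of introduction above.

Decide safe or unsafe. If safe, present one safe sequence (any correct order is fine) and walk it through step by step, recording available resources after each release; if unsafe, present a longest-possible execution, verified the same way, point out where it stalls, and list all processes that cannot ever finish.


UNSAFE.
Key observation: P0, P1, P4 can finish, but then (6, 5) is all there is, and the blocked group's R1 demands exceed it.
Going as far as possible: P0, P1, P4; after that, nothing fits. Walking it through:
  pool = (1, 1)
  P0 needs (0, 1) <= (1, 1) -> finishes; pool += (1, 1) = (2, 2)
  P1 needs (2, 1) <= (2, 2) -> finishes; pool += (1, 2) = (3, 4)
  P4 needs (1, 4) <= (3, 4) -> finishes; pool += (3, 1) = (6, 5)
  P7 still needs (3, 6) but only (6, 5) is free — short on R1
  P3 still needs (1, 6) but only (6, 5) is free — short on R1
Processes that can never finish: P7 and P3.


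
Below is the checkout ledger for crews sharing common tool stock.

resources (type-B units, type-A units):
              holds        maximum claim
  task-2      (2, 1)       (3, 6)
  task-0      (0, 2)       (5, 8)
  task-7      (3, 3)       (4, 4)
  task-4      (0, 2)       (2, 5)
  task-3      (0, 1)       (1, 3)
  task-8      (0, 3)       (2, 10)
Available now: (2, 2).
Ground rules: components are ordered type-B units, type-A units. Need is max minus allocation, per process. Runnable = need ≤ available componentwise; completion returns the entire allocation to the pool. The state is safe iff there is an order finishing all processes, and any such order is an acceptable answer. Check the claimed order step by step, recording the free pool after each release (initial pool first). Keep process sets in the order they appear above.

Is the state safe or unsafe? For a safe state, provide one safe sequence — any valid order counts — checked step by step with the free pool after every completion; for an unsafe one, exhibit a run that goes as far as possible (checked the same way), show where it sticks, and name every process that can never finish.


SAFE — a valid safe sequence is task-3, task-7, task-4, task-2, task-0, task-8.
Key observation: the order's first zero-slack moment is task-3 ((1, 2) needed, (2, 2) free — a requested resource with nothing to spare).
Check, step by step:
  pool = (2, 2)
  run task-3 (needs (1, 2), free (2, 2)); after release of (0, 1) the pool is (2, 3)
  run task-7 (needs (1, 1), free (2, 3)); after release of (3, 3) the pool is (5, 6)
  run task-4 (needs (2, 3), free (5, 6)); after release of (0, 2) the pool is (5, 8)
  run task-2 (needs (1, 5), free (5, 8)); after release of (2, 1) the pool is (7, 9)
  run task-0 (needs (5, 6), free (7, 9)); after release of (0, 2) the pool is (7, 11)
  run task-8 (needs (2, 7), free (7, 11)); after release of (0, 3) the pool is (7, 14)


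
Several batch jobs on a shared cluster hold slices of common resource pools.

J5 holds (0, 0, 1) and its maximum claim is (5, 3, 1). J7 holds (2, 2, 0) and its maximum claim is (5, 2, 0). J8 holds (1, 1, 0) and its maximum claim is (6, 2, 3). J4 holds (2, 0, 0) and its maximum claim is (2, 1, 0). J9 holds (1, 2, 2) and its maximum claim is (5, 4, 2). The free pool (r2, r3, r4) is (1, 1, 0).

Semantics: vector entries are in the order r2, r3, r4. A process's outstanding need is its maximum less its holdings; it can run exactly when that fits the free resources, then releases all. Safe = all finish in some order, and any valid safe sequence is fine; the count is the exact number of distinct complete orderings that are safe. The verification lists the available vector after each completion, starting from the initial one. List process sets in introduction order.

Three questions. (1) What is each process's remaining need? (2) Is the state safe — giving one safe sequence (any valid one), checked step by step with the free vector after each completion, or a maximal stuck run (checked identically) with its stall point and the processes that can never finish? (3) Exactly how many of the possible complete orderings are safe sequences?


(1) Outstanding need per process (order r2, r3, r4):
  J5: (5, 3, 0)
  J7: (3, 0, 0)
  J8: (5, 1, 3)
  J4: (0, 1, 0)
  J9: (4, 2, 0)
(2) SAFE. One safe sequence: J4, J7, J5, J9, J8.
Key observation: the order's first zero-slack moment is J4 ((0, 1, 0) needed, (1, 1, 0) free — a requested resource with nothing to spare).
Verifying each step:
  pool = (1, 1, 0)
  J4: need (0, 1, 0) fits (1, 1, 0); releases (2, 0, 0), pool now (3, 1, 0)
  J7: need (3, 0, 0) fits (3, 1, 0); releases (2, 2, 0), pool now (5, 3, 0)
  J5: need (5, 3, 0) fits (5, 3, 0); releases (0, 0, 1), pool now (5, 3, 1)
  J9: need (4, 2, 0) fits (5, 3, 1); releases (1, 2, 2), pool now (6, 5, 3)
  J8: need (5, 1, 3) fits (6, 5, 3); releases (1, 1, 0), pool now (7, 6, 3)
(3) Exactly 2 of the possible complete orderings are safe sequences.


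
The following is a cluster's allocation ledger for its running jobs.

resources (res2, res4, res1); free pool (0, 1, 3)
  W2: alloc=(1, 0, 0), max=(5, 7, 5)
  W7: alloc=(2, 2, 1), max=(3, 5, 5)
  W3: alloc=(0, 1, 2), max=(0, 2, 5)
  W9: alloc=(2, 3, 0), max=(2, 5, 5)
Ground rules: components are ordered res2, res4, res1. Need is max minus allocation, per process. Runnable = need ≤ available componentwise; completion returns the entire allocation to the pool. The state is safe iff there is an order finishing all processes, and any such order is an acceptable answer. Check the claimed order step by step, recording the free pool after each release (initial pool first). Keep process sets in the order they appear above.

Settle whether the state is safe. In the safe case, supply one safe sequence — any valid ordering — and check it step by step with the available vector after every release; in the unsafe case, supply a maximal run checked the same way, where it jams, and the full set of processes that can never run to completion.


SAFE. One safe sequence: W3, W9, W7, W2.
Key observation: W3 marks the first exact bind of the order: its need (0, 1, 3) fits the free (0, 1, 3) with zero slack on a requested resource.
Step-by-step check:
  pool = (0, 1, 3)
  W3: need (0, 1, 3) fits (0, 1, 3); releases (0, 1, 2), pool now (0, 2, 5)
  W9: need (0, 2, 5) fits (0, 2, 5); releases (2, 3, 0), pool now (2, 5, 5)
  W7: need (1, 3, 4) fits (2, 5, 5); releases (2, 2, 1), pool now (4, 7, 6)
  W2: need (4, 7, 5) fits (4, 7, 6); releases (1, 0, 0), pool now (5, 7, 6)


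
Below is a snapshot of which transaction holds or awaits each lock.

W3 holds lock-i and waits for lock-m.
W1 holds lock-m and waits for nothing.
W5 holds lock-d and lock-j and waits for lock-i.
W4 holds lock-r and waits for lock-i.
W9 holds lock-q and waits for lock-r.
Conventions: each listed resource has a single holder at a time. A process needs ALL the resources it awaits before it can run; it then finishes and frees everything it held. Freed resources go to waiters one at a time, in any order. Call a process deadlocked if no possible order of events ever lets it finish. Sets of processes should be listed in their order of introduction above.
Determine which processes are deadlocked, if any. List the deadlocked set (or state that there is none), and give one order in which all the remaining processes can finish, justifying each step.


Nothing here is deadlocked.
Key observation: every chain of waits terminates; starting from the processes that wait on nothing, all the rest unlock in turn.
The rest can finish in the order W1, W3, W5, W4, W9.
Step-by-step check:
  W1 waits on nothing -> runs at once and releases lock-m
  W3: everything it awaited (lock-m) is free; runs, freeing lock-i
  W5: everything it awaited (lock-i) is free; runs, freeing lock-d and lock-j
  W4: everything it awaited (lock-i) is free; runs, freeing lock-r
  W9: everything it awaited (lock-r) is free; runs, freeing lock-q
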